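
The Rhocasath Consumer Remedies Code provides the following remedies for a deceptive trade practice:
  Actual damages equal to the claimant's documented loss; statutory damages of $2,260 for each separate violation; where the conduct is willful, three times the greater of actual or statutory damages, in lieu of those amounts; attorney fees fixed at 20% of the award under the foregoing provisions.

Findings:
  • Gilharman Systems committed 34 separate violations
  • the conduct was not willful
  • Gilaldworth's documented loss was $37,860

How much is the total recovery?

Statutory damages: 34 × $2,260 = $76,840
Conduct not willful: the in-lieu enhancement does not apply.
Actual plus statutory damages: $37,860 + $76,840 = $114,700
Attorney fees: 20% of $114,700 = $22,940
Total recovery: $114,700 + $22,940 = $137,640

Total recovery: $137,640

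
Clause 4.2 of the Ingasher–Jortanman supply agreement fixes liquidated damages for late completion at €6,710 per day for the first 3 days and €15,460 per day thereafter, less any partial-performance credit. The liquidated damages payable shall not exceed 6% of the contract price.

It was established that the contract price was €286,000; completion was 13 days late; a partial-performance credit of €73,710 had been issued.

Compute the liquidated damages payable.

€17,160

First 3 days: 3 × €6,710 = €20,130
Remaining days: (13 − 3) × €15,460 = €154,600
Accrued per-day damages: €20,130 + €154,600 = €174,730
Less partial-performance credit: €174,730 − €73,710 = €101,020
Cap: 6% of €286,000 = €17,160
Cap at €17,160: €101,020 exceeds the cap → €17,160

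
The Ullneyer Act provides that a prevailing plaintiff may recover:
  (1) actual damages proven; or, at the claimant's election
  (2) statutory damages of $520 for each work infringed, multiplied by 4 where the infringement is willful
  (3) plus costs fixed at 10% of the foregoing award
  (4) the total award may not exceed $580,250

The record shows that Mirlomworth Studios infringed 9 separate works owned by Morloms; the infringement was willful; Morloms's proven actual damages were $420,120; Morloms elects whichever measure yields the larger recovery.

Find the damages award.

Statutory damages: 9 × $520 = $4,680
Multiplied by 4: 4 × $4,680 = $18,720
Greater of actual damages ($420,120) or enhanced statutory damages ($18,720): $420,120
Costs: 10% of $420,120 = $42,012
Award plus costs: $420,120 + $42,012 = $462,132
Cap at $580,250: $462,132 is within the cap, no reduction.

$462,132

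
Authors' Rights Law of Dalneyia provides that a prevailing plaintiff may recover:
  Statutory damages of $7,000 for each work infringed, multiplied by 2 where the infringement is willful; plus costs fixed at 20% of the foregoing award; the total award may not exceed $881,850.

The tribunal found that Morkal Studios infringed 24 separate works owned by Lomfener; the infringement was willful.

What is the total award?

$403,200

Statutory damages: 24 × $7,000 = $168,000
Doubled: 2 × $168,000 = $336,000
Costs: 20% of $336,000 = $67,200
Award plus costs: $336,000 + $67,200 = $403,200
Cap at $881,850: $403,200 is within the cap, no reduction.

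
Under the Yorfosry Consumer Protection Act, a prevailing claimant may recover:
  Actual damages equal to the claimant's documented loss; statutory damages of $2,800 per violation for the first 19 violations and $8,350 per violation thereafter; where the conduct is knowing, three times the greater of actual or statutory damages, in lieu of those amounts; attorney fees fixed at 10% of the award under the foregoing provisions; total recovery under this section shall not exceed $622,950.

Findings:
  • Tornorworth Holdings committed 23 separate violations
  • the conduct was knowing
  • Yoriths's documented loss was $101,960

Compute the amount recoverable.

Total recovery: $336,468

First 19 violations: 19 × $2,800 = $53,200
Remaining violations: (23 − 19) × $8,350 = $33,400
Statutory damages: $53,200 + $33,400 = $86,600
Greater of actual damages ($101,960) or statutory damages ($86,600): $101,960
Trebled: 3 × $101,960 = $305,880
Attorney fees: 10% of $305,880 = $30,588
Total before cap: $305,880 + $30,588 = $336,468
Cap at $622,950: $336,468 is within the cap, no reduction.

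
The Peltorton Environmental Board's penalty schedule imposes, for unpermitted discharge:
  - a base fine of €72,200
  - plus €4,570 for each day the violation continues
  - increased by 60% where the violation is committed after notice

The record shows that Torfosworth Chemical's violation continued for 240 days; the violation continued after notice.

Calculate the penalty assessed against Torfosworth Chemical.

€1,870,400

Per-day component: 240 × €4,570 = €1,096,800
Base plus per-day: €72,200 + €1,096,800 = €1,169,000
Enhancement: 60% of €1,169,000 = €701,400
Enhanced fine: €1,169,000 + €701,400 = €1,870,400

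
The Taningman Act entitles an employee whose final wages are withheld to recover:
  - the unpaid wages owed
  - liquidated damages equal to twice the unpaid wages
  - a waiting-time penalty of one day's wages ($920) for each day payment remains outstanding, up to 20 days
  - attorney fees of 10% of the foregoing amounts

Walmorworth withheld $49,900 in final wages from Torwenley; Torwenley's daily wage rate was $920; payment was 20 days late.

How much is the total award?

Doubled: 2 × $49,900 = $99,800
Penalty days: min(20, 20) = 20
Waiting-time penalty: 20 × $920 = $18,400
Subtotal: $49,900 + $99,800 + $18,400 = $168,100
Attorney fees: 10% of $168,100 = $16,810
Total award: $168,100 + $16,810 = $184,910

$184,910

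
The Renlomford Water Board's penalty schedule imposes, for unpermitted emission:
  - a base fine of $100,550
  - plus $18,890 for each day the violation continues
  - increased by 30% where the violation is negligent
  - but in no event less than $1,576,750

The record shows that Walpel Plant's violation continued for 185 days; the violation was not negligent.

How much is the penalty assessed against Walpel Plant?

Per-day component: 185 × $18,890 = $3,494,650
Base plus per-day: $100,550 + $3,494,650 = $3,595,200
The violation was not negligent: no 30% increase.
Minimum $1,576,750: $3,595,200 meets the minimum, no increase.

$3,595,200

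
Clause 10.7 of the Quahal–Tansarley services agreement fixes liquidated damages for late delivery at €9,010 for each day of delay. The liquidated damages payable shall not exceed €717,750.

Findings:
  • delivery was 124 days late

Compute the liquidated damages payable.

€717,750

Per-day damages: 124 × €9,010 = €1,117,240
Cap at €717,750: €1,117,240 exceeds the cap → €717,750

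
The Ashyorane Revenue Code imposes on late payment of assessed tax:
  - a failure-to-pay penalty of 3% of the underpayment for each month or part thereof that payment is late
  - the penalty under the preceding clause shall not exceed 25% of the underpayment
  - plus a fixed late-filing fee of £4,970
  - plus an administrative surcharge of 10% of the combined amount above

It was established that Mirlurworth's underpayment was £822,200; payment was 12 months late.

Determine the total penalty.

£231,572

Accrued rate: 3% × 12 = 36%, capped at 25% → 25%
Failure-to-pay penalty: 25% of £822,200 = £205,550
Penalty before surcharge: £205,550 + £4,970 = £210,520
Administrative surcharge: 10% of £210,520 = £21,052
Total penalty: £210,520 + £21,052 = £231,572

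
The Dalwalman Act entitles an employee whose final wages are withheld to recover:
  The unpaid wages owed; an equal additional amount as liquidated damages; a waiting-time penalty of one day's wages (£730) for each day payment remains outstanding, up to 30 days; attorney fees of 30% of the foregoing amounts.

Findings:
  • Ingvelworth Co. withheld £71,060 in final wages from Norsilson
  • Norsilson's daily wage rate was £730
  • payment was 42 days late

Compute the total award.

Liquidated damages (equal amount): £71,060
Penalty days: min(42, 30) = 30
Waiting-time penalty: 30 × £730 = £21,900
Subtotal: £71,060 + £71,060 + £21,900 = £164,020
Attorney fees: 30% of £164,020 = £49,206
Total award: £164,020 + £49,206 = £213,226

£213,226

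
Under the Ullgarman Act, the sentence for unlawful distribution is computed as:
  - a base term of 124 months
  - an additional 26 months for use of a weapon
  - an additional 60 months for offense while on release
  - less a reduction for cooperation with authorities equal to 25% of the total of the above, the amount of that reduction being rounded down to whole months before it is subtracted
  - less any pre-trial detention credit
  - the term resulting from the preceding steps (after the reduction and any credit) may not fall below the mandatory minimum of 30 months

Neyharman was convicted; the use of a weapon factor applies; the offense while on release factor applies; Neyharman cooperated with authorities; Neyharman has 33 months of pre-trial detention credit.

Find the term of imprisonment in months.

Use of a weapon enhancement: +26 months
Offense while on release enhancement: +60 months
Adjusted term: 124 months + 26 months + 60 months = 210 months
Cooperation with authorities reduction: 25% of 210 months = 52 months (rounded down)
After reduction: 210 − 52 = 158 months
Less pre-trial detention credit: 158 months − 33 months = 125 months
Minimum 30 months: 125 months meets the minimum, no increase.

125 months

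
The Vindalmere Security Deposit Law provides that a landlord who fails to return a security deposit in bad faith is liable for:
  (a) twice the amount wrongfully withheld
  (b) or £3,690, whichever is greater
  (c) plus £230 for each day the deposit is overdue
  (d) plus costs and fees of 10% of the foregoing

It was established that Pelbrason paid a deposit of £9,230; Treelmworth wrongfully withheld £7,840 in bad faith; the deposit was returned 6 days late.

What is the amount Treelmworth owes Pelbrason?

£18,766

Doubled: 2 × £7,840 = £15,680
Minimum £3,690: £15,680 meets the minimum, no increase.
Late-return penalty: 6 × £230 = £1,380
Damages plus late penalty: £15,680 + £1,380 = £17,060
Costs and fees: 10% of £17,060 = £1,706
Total recovery: £17,060 + £1,706 = £18,766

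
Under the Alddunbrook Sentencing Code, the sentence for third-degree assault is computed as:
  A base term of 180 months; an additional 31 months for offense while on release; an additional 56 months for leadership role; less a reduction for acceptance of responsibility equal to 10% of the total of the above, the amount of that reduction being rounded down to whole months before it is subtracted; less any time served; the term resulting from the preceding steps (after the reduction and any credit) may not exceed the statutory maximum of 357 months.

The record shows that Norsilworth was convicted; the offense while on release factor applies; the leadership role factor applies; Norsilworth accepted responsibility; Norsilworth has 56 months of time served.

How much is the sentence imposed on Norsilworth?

185 months

Offense while on release enhancement: +31 months
Leadership role enhancement: +56 months
Adjusted term: 180 months + 31 months + 56 months = 267 months
Acceptance of responsibility reduction: 10% of 267 months = 26 months (rounded down)
After reduction: 267 − 26 = 241 months
Less time served: 241 months − 56 months = 185 months
Cap at 357 months: 185 months is within the cap, no reduction.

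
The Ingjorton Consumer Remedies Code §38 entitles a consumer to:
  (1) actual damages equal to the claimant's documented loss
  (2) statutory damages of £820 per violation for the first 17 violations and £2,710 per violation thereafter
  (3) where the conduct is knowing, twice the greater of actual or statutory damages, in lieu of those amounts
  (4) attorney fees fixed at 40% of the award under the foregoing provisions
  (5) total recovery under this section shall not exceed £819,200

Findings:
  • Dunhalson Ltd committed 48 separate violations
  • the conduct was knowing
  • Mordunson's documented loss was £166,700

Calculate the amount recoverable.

First 17 violations: 17 × £820 = £13,940
Remaining violations: (48 − 17) × £2,710 = £84,010
Statutory damages: £13,940 + £84,010 = £97,950
Greater of actual damages (£166,700) or statutory damages (£97,950): £166,700
Doubled: 2 × £166,700 = £333,400
Attorney fees: 40% of £333,400 = £133,360
Total before cap: £333,400 + £133,360 = £466,760
Cap at £819,200: £466,760 is within the cap, no reduction.

Total recovery: £466,760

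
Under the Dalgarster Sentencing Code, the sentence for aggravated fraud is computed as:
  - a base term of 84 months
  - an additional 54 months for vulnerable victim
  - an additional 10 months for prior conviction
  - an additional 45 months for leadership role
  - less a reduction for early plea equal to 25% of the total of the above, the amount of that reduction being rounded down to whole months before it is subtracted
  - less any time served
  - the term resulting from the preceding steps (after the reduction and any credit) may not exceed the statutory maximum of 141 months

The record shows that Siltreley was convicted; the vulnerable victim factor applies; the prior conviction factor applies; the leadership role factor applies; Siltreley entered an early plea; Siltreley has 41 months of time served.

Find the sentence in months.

Vulnerable victim enhancement: +54 months
Prior conviction enhancement: +10 months
Leadership role enhancement: +45 months
Adjusted term: 84 months + 54 months + 10 months + 45 months = 193 months
Early plea reduction: 25% of 193 months = 48 months (rounded down)
After reduction: 193 − 48 = 145 months
Less time served: 145 months − 41 months = 104 months
Cap at 141 months: 104 months is within the cap, no reduction.

104 months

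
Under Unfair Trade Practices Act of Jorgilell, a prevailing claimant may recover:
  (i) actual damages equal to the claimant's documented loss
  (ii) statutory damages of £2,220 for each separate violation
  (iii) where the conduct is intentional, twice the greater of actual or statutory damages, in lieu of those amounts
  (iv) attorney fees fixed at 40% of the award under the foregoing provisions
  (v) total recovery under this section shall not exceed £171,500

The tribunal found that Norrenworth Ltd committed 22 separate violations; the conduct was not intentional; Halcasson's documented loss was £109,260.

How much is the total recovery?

Statutory damages: 22 × £2,220 = £48,840
Conduct not intentional: the in-lieu enhancement does not apply.
Actual plus statutory damages: £109,260 + £48,840 = £158,100
Attorney fees: 40% of £158,100 = £63,240
Total before cap: £158,100 + £63,240 = £221,340
Cap at £171,500: £221,340 exceeds the cap → £171,500

£171,500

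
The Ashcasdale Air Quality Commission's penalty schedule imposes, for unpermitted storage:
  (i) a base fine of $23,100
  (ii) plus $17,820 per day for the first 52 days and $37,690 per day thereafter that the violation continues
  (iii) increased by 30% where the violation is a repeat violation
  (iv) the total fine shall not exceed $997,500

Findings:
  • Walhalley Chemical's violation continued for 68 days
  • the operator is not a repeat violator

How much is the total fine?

First 52 days: 52 × $17,820 = $926,640
Remaining days: (68 − 52) × $37,690 = $603,040
Per-day component: $926,640 + $603,040 = $1,529,680
Base plus per-day: $23,100 + $1,529,680 = $1,552,780
The operator is not a repeat violator: no 30% increase.
Cap at $997,500: $1,552,780 exceeds the cap → $997,500

$997,500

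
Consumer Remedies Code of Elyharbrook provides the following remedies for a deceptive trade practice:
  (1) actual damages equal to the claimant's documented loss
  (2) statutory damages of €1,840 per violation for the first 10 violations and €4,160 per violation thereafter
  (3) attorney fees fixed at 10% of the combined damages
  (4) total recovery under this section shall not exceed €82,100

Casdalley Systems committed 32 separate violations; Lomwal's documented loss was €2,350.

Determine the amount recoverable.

First 10 violations: 10 × €1,840 = €18,400
Remaining violations: (32 − 10) × €4,160 = €91,520
Statutory damages: €18,400 + €91,520 = €109,920
Combined damages: €2,350 + €109,920 = €112,270
Attorney fees: 10% of €112,270 = €11,227
Total before cap: €112,270 + €11,227 = €123,497
Cap at €82,100: €123,497 exceeds the cap → €82,100

€82,100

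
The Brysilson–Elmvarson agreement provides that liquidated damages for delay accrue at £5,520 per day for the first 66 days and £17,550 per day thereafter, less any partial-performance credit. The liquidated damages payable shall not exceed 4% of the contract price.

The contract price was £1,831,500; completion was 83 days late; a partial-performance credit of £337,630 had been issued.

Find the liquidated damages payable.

Liquidated damages: £73,260

First 66 days: 66 × £5,520 = £364,320
Remaining days: (83 − 66) × £17,550 = £298,350
Accrued per-day damages: £364,320 + £298,350 = £662,670
Less partial-performance credit: £662,670 − £337,630 = £325,040
Cap: 4% of £1,831,500 = £73,260
Cap at £73,260: £325,040 exceeds the cap → £73,260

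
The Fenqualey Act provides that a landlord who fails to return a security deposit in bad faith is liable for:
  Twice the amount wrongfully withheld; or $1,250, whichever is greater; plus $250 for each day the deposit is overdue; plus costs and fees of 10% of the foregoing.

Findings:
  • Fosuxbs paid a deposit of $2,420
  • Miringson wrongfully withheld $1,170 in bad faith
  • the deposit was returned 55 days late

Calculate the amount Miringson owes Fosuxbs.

Doubled: 2 × $1,170 = $2,340
Minimum $1,250: $2,340 meets the minimum, no increase.
Late-return penalty: 55 × $250 = $13,750
Damages plus late penalty: $2,340 + $13,750 = $16,090
Costs and fees: 10% of $16,090 = $1,609
Total recovery: $16,090 + $1,609 = $17,699

$17,699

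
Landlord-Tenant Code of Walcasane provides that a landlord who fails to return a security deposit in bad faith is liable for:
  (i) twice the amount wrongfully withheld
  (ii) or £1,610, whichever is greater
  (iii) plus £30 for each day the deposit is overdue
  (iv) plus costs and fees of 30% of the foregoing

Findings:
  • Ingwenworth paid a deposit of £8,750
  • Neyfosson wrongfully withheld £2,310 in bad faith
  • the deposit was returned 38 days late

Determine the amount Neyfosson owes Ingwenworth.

Recovery: £7,488

Doubled: 2 × £2,310 = £4,620
Minimum £1,610: £4,620 meets the minimum, no increase.
Late-return penalty: 38 × £30 = £1,140
Damages plus late penalty: £4,620 + £1,140 = £5,760
Costs and fees: 30% of £5,760 = £1,728
Total recovery: £5,760 + £1,728 = £7,488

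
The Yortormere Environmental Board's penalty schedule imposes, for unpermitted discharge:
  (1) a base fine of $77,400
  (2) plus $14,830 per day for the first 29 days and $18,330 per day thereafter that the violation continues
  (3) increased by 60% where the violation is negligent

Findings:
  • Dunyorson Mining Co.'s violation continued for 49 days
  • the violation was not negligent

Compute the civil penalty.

$874,070

First 29 days: 29 × $14,830 = $430,070
Remaining days: (49 − 29) × $18,330 = $366,600
Per-day component: $430,070 + $366,600 = $796,670
Base plus per-day: $77,400 + $796,670 = $874,070
The violation was not negligent: no 60% increase.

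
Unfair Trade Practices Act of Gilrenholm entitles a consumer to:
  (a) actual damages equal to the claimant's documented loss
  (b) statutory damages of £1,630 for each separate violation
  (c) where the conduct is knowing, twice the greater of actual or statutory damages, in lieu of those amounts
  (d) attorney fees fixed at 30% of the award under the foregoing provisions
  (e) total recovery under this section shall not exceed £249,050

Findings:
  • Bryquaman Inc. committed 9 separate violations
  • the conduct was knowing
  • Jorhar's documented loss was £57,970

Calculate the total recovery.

£150,722

Statutory damages: 9 × £1,630 = £14,670
Greater of actual damages (£57,970) or statutory damages (£14,670): £57,970
Doubled: 2 × £57,970 = £115,940
Attorney fees: 30% of £115,940 = £34,782
Total before cap: £115,940 + £34,782 = £150,722
Cap at £249,050: £150,722 is within the cap, no reduction.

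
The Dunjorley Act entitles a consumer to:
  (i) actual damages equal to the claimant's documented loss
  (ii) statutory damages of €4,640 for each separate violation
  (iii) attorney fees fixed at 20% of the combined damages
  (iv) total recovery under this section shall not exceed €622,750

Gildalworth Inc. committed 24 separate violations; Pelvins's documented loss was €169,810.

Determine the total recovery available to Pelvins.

Statutory damages: 24 × €4,640 = €111,360
Combined damages: €169,810 + €111,360 = €281,170
Attorney fees: 20% of €281,170 = €56,234
Total before cap: €281,170 + €56,234 = €337,404
Cap at €622,750: €337,404 is within the cap, no reduction.

€337,404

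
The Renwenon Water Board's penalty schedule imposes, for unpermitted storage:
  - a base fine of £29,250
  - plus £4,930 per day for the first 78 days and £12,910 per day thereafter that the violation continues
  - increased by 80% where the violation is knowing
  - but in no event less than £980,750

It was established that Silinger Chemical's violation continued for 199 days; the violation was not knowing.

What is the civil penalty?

£1,975,900

First 78 days: 78 × £4,930 = £384,540
Remaining days: (199 − 78) × £12,910 = £1,562,110
Per-day component: £384,540 + £1,562,110 = £1,946,650
Base plus per-day: £29,250 + £1,946,650 = £1,975,900
The violation was not knowing: no 80% increase.
Minimum £980,750: £1,975,900 meets the minimum, no increase.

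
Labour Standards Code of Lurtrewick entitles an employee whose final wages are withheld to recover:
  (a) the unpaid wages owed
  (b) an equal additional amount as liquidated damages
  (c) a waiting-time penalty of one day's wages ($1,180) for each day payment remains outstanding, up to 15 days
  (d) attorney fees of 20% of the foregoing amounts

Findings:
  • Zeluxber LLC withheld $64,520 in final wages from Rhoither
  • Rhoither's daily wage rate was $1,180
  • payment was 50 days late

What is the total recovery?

Liquidated damages (equal amount): $64,520
Penalty days: min(50, 15) = 15
Waiting-time penalty: 15 × $1,180 = $17,700
Subtotal: $64,520 + $64,520 + $17,700 = $146,740
Attorney fees: 20% of $146,740 = $29,348
Total award: $146,740 + $29,348 = $176,088

$176,088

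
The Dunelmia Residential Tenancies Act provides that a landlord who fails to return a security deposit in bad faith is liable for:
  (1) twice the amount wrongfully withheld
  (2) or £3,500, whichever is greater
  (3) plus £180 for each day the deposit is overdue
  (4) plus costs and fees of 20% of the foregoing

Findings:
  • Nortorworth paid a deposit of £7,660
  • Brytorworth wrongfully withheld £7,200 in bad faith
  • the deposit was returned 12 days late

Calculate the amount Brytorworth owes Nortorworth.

Doubled: 2 × £7,200 = £14,400
Minimum £3,500: £14,400 meets the minimum, no increase.
Late-return penalty: 12 × £180 = £2,160
Damages plus late penalty: £14,400 + £2,160 = £16,560
Costs and fees: 20% of £16,560 = £3,312
Total recovery: £16,560 + £3,312 = £19,872

£19,872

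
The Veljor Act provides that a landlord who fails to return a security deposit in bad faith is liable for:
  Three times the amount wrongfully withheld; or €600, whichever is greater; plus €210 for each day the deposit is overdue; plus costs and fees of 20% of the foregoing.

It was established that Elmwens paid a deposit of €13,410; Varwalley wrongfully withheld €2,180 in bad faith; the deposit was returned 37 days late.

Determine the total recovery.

€17,172

Trebled: 3 × €2,180 = €6,540
Minimum €600: €6,540 meets the minimum, no increase.
Late-return penalty: 37 × €210 = €7,770
Damages plus late penalty: €6,540 + €7,770 = €14,310
Costs and fees: 20% of €14,310 = €2,862
Total recovery: €14,310 + €2,862 = €17,172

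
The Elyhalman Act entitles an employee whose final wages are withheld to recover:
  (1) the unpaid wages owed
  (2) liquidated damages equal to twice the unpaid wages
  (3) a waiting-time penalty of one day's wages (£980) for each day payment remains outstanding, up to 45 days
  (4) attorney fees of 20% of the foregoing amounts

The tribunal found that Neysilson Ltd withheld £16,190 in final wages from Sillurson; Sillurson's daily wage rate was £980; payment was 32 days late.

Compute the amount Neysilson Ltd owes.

Doubled: 2 × £16,190 = £32,380
Penalty days: min(32, 45) = 32
Waiting-time penalty: 32 × £980 = £31,360
Subtotal: £16,190 + £32,380 + £31,360 = £79,930
Attorney fees: 20% of £79,930 = £15,986
Total award: £79,930 + £15,986 = £95,916

£95,916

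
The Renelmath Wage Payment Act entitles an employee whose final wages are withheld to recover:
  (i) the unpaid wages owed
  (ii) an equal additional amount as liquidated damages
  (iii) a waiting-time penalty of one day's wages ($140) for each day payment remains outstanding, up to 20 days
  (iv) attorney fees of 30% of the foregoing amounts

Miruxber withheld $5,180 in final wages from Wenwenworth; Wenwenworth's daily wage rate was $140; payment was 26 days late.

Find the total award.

Total award: $17,108

Liquidated damages (equal amount): $5,180
Penalty days: min(26, 20) = 20
Waiting-time penalty: 20 × $140 = $2,800
Subtotal: $5,180 + $5,180 + $2,800 = $13,160
Attorney fees: 30% of $13,160 = $3,948
Total award: $13,160 + $3,948 = $17,108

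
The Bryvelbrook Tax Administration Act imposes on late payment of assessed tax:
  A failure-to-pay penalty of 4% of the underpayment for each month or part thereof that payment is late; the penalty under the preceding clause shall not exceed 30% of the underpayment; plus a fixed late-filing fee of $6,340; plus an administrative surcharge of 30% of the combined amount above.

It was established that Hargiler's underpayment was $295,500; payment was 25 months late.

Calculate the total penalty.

Accrued rate: 4% × 25 = 100%, capped at 30% → 30%
Failure-to-pay penalty: 30% of $295,500 = $88,650
Penalty before surcharge: $88,650 + $6,340 = $94,990
Administrative surcharge: 30% of $94,990 = $28,497
Total penalty: $94,990 + $28,497 = $123,487

Penalty: $123,487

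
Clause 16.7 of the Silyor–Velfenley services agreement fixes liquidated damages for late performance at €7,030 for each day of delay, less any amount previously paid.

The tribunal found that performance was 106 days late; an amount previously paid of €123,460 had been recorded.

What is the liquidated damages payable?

Liquidated damages: €621,720

Per-day damages: 106 × €7,030 = €745,180
Less amount previously paid: €745,180 − €123,460 = €621,720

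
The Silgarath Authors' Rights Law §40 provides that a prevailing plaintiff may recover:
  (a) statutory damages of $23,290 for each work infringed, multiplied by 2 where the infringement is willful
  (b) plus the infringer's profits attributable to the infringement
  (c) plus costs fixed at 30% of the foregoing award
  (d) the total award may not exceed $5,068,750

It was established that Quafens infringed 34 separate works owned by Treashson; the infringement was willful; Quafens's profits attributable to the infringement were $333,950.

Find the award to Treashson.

Statutory damages: 34 × $23,290 = $791,860
Doubled: 2 × $791,860 = $1,583,720
Combined award: $1,583,720 + $333,950 = $1,917,670
Costs: 30% of $1,917,670 = $575,301
Award plus costs: $1,917,670 + $575,301 = $2,492,971
Cap at $5,068,750: $2,492,971 is within the cap, no reduction.

$2,492,971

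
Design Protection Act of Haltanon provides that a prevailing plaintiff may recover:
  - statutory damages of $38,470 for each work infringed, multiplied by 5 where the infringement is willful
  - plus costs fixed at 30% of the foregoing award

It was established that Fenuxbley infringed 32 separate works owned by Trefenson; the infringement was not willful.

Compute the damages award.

$1,600,352

Statutory damages: 32 × $38,470 = $1,231,040
Infringement not willful: no ×5 enhancement.
Costs: 30% of $1,231,040 = $369,312
Award plus costs: $1,231,040 + $369,312 = $1,600,352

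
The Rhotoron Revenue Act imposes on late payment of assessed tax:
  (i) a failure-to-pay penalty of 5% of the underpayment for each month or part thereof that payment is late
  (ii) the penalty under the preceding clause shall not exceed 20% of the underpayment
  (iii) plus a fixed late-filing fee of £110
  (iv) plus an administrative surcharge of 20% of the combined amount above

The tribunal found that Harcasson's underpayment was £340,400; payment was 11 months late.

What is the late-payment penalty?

Accrued rate: 5% × 11 = 55%, capped at 20% → 20%
Failure-to-pay penalty: 20% of £340,400 = £68,080
Penalty before surcharge: £68,080 + £110 = £68,190
Administrative surcharge: 20% of £68,190 = £13,638
Total penalty: £68,190 + £13,638 = £81,828

Penalty: £81,828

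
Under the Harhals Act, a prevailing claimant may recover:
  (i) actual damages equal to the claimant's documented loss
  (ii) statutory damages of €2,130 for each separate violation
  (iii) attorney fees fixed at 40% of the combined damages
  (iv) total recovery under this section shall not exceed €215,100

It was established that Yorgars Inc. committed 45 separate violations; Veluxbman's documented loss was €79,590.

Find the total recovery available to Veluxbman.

€215,100

Statutory damages: 45 × €2,130 = €95,850
Combined damages: €79,590 + €95,850 = €175,440
Attorney fees: 40% of €175,440 = €70,176
Total before cap: €175,440 + €70,176 = €245,616
Cap at €215,100: €245,616 exceeds the cap → €215,100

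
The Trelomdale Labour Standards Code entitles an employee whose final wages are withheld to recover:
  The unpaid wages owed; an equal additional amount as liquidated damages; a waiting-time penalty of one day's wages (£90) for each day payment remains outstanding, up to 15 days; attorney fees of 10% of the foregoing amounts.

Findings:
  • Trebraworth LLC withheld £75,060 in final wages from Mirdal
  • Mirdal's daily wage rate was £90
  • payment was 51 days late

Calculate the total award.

Total award: £166,617

Liquidated damages (equal amount): £75,060
Penalty days: min(51, 15) = 15
Waiting-time penalty: 15 × £90 = £1,350
Subtotal: £75,060 + £75,060 + £1,350 = £151,470
Attorney fees: 10% of £151,470 = £15,147
Total award: £151,470 + £15,147 = £166,617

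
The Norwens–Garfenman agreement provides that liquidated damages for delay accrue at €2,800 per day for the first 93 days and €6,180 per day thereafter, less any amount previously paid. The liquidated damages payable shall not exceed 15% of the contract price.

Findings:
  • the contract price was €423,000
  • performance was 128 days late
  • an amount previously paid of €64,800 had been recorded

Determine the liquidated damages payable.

€63,450

First 93 days: 93 × €2,800 = €260,400
Remaining days: (128 − 93) × €6,180 = €216,300
Accrued per-day damages: €260,400 + €216,300 = €476,700
Less amount previously paid: €476,700 − €64,800 = €411,900
Cap: 15% of €423,000 = €63,450
Cap at €63,450: €411,900 exceeds the cap → €63,450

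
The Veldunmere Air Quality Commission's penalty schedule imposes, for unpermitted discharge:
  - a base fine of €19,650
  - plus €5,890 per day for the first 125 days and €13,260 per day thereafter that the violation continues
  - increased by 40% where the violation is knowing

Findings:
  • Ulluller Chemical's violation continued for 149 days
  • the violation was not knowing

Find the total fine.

€1,074,140

First 125 days: 125 × €5,890 = €736,250
Remaining days: (149 − 125) × €13,260 = €318,240
Per-day component: €736,250 + €318,240 = €1,054,490
Base plus per-day: €19,650 + €1,054,490 = €1,074,140
The violation was not knowing: no 40% increase.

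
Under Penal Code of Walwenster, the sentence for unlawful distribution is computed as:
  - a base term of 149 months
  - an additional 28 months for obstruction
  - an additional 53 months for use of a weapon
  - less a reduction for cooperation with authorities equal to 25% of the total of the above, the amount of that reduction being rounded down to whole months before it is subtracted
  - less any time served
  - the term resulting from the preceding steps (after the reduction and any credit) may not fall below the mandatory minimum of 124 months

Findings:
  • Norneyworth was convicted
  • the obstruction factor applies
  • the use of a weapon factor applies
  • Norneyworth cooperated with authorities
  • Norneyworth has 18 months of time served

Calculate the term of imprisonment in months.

155 months

Obstruction enhancement: +28 months
Use of a weapon enhancement: +53 months
Adjusted term: 149 months + 28 months + 53 months = 230 months
Cooperation with authorities reduction: 25% of 230 months = 57 months (rounded down)
After reduction: 230 − 57 = 173 months
Less time served: 173 months − 18 months = 155 months
Minimum 124 months: 155 months meets the minimum, no increase.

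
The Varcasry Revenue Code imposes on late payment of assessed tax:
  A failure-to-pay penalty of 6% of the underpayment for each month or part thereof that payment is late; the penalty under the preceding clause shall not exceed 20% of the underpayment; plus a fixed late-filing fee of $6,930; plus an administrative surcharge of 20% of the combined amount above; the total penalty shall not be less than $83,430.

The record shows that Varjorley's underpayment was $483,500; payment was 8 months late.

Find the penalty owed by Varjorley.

Accrued rate: 6% × 8 = 48%, capped at 20% → 20%
Failure-to-pay penalty: 20% of $483,500 = $96,700
Penalty before surcharge: $96,700 + $6,930 = $103,630
Administrative surcharge: 20% of $103,630 = $20,726
Total penalty: $103,630 + $20,726 = $124,356
Minimum $83,430: $124,356 meets the minimum, no increase.

$124,356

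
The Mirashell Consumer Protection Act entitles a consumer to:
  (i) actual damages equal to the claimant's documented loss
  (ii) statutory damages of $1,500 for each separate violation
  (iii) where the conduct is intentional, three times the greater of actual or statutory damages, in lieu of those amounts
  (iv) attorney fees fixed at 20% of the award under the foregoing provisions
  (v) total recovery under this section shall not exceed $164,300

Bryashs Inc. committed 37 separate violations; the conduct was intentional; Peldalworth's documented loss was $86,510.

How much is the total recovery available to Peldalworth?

$164,300

Statutory damages: 37 × $1,500 = $55,500
Greater of actual damages ($86,510) or statutory damages ($55,500): $86,510
Trebled: 3 × $86,510 = $259,530
Attorney fees: 20% of $259,530 = $51,906
Total before cap: $259,530 + $51,906 = $311,436
Cap at $164,300: $311,436 exceeds the cap → $164,300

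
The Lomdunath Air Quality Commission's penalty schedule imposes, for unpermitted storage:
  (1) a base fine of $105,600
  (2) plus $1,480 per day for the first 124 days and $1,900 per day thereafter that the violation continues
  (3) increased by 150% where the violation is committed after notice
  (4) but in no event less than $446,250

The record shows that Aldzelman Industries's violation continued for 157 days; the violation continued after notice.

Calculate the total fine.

First 124 days: 124 × $1,480 = $183,520
Remaining days: (157 − 124) × $1,900 = $62,700
Per-day component: $183,520 + $62,700 = $246,220
Base plus per-day: $105,600 + $246,220 = $351,820
Enhancement: 150% of $351,820 = $527,730
Enhanced fine: $351,820 + $527,730 = $879,550
Minimum $446,250: $879,550 meets the minimum, no increase.

$879,550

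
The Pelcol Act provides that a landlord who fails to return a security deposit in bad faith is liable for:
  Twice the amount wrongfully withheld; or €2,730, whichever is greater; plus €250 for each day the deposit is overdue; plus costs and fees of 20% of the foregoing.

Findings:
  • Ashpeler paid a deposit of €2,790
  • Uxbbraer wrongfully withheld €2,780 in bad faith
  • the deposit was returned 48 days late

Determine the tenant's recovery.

€21,072

Doubled: 2 × €2,780 = €5,560
Minimum €2,730: €5,560 meets the minimum, no increase.
Late-return penalty: 48 × €250 = €12,000
Damages plus late penalty: €5,560 + €12,000 = €17,560
Costs and fees: 20% of €17,560 = €3,512
Total recovery: €17,560 + €3,512 = €21,072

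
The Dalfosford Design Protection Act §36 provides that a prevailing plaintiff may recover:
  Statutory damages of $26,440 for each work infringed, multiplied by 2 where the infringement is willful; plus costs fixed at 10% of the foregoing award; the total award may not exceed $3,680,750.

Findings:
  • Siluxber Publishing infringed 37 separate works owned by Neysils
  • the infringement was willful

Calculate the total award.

$2,152,216

Statutory damages: 37 × $26,440 = $978,280
Doubled: 2 × $978,280 = $1,956,560
Costs: 10% of $1,956,560 = $195,656
Award plus costs: $1,956,560 + $195,656 = $2,152,216
Cap at $3,680,750: $2,152,216 is within the cap, no reduction.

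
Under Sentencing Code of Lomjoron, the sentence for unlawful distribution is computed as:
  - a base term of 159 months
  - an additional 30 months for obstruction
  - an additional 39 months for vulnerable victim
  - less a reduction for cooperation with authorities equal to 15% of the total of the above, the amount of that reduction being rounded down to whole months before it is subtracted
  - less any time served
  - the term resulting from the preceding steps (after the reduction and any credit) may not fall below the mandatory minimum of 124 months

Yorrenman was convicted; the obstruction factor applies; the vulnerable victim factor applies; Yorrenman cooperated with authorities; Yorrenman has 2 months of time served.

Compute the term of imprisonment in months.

Obstruction enhancement: +30 months
Vulnerable victim enhancement: +39 months
Adjusted term: 159 months + 30 months + 39 months = 228 months
Cooperation with authorities reduction: 15% of 228 months = 34 months (rounded down)
After reduction: 228 − 34 = 194 months
Less time served: 194 months − 2 months = 192 months
Minimum 124 months: 192 months meets the minimum, no increase.

192 months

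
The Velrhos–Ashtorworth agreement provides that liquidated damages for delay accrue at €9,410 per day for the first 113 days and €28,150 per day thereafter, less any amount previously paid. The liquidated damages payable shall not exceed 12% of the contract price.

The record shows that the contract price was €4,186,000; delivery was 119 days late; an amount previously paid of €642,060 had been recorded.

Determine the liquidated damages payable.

Liquidated damages: €502,320

First 113 days: 113 × €9,410 = €1,063,330
Remaining days: (119 − 113) × €28,150 = €168,900
Accrued per-day damages: €1,063,330 + €168,900 = €1,232,230
Less amount previously paid: €1,232,230 − €642,060 = €590,170
Cap: 12% of €4,186,000 = €502,320
Cap at €502,320: €590,170 exceeds the cap → €502,320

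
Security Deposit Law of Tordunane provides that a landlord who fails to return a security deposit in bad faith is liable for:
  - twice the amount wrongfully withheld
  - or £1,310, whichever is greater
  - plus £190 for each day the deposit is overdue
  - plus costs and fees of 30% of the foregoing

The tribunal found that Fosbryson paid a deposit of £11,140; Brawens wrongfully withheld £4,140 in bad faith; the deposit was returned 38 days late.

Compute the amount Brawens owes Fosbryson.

Doubled: 2 × £4,140 = £8,280
Minimum £1,310: £8,280 meets the minimum, no increase.
Late-return penalty: 38 × £190 = £7,220
Damages plus late penalty: £8,280 + £7,220 = £15,500
Costs and fees: 30% of £15,500 = £4,650
Total recovery: £15,500 + £4,650 = £20,150

£20,150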